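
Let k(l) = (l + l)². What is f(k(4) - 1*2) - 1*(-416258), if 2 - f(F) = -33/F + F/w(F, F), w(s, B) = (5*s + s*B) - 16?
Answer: 53397066635/128278 ≈ 4.1626e+5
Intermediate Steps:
w(s, B) = -16 + 5*s + B*s (w(s, B) = (5*s + B*s) - 16 = -16 + 5*s + B*s)
k(l) = 4*l² (k(l) = (2*l)² = 4*l²)
f(F) = 2 + 33/F - F/(-16 + F² + 5*F) (f(F) = 2 - (-33/F + F/(-16 + 5*F + F*F)) = 2 - (-33/F + F/(-16 + 5*F + F²)) = 2 - (-33/F + F/(-16 + F² + 5*F)) = 2 + (33/F - F/(-16 + F² + 5*F)) = 2 + 33/F - F/(-16 + F² + 5*F))
f(k(4) - 1*2) - 1*(-416258) = (2 + 33/(4*4² - 1*2) - (4*4² - 1*2)/(-16 + (4*4² - 1*2)² + 5*(4*4² - 1*2))) - 1*(-416258) = (2 + 33/(4*16 - 2) - (4*16 - 2)/(-16 + (4*16 - 2)² + 5*(4*16 - 2))) + 416258 = (2 + 33/(64 - 2) - (64 - 2)/(-16 + (64 - 2)² + 5*(64 - 2))) + 416258 = (2 + 33/62 - 1*62/(-16 + 62² + 5*62)) + 416258 = (2 + 33*(1/62) - 1*62/(-16 + 3844 + 310)) + 416258 = (2 + 33/62 - 1*62/4138) + 416258 = (2 + 33/62 - 1*62*1/4138) + 416258 = (2 + 33/62 - 31/2069) + 416258 = 322911/128278 + 416258 = 53397066635/128278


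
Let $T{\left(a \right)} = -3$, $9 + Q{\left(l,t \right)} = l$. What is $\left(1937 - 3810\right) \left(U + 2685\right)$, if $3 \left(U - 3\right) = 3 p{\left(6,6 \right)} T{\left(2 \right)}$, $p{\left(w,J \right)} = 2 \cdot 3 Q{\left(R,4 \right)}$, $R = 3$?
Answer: $-5236908$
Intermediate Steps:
$Q{\left(l,t \right)} = -9 + l$
$p{\left(w,J \right)} = -36$ ($p{\left(w,J \right)} = 2 \cdot 3 \left(-9 + 3\right) = 6 \left(-6\right) = -36$)
$U = 111$ ($U = 3 + \frac{3 \left(-36\right) \left(-3\right)}{3} = 3 + \frac{\left(-108\right) \left(-3\right)}{3} = 3 + \frac{1}{3} \cdot 324 = 3 + 108 = 111$)
$\left(1937 - 3810\right) \left(U + 2685\right) = \left(1937 - 3810\right) \left(111 + 2685\right) = \left(-1873\right) 2796 = -5236908$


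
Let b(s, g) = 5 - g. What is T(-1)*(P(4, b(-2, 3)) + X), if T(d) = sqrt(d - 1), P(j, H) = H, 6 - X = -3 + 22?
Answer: -11*I*sqrt(2) ≈ -15.556*I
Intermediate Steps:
X = -13 (X = 6 - (-3 + 22) = 6 - 1*19 = 6 - 19 = -13)
T(d) = sqrt(-1 + d)
T(-1)*(P(4, b(-2, 3)) + X) = sqrt(-1 - 1)*((5 - 1*3) - 13) = sqrt(-2)*((5 - 3) - 13) = (I*sqrt(2))*(2 - 13) = (I*sqrt(2))*(-11) = -11*I*sqrt(2)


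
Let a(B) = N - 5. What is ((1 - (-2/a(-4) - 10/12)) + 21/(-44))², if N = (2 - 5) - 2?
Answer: 582169/435600 ≈ 1.3365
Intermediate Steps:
N = -5 (N = -3 - 2 = -5)
a(B) = -10 (a(B) = -5 - 5 = -10)
((1 - (-2/a(-4) - 10/12)) + 21/(-44))² = ((1 - (-2/(-10) - 10/12)) + 21/(-44))² = ((1 - (-2*(-⅒) - 10*1/12)) + 21*(-1/44))² = ((1 - (⅕ - ⅚)) - 21/44)² = ((1 - 1*(-19/30)) - 21/44)² = ((1 + 19/30) - 21/44)² = (49/30 - 21/44)² = (763/660)² = 582169/435600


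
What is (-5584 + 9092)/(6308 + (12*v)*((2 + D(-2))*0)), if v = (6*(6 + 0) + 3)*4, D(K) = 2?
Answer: 877/1577 ≈ 0.55612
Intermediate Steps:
v = 156 (v = (6*6 + 3)*4 = (36 + 3)*4 = 39*4 = 156)
(-5584 + 9092)/(6308 + (12*v)*((2 + D(-2))*0)) = (-5584 + 9092)/(6308 + (12*156)*((2 + 2)*0)) = 3508/(6308 + 1872*(4*0)) = 3508/(6308 + 1872*0) = 3508/(6308 + 0) = 3508/6308 = 3508*(1/6308) = 877/1577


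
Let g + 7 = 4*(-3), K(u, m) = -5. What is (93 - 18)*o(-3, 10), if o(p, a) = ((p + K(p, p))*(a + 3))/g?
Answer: 7800/19 ≈ 410.53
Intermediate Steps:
g = -19 (g = -7 + 4*(-3) = -7 - 12 = -19)
o(p, a) = -(-5 + p)*(3 + a)/19 (o(p, a) = ((p - 5)*(a + 3))/(-19) = ((-5 + p)*(3 + a))*(-1/19) = -(-5 + p)*(3 + a)/19)
(93 - 18)*o(-3, 10) = (93 - 18)*(15/19 - 3/19*(-3) + (5/19)*10 - 1/19*10*(-3)) = 75*(15/19 + 9/19 + 50/19 + 30/19) = 75*(104/19) = 7800/19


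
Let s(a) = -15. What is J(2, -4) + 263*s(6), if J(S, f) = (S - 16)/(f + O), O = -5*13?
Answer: -272191/69 ≈ -3944.8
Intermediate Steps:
O = -65
J(S, f) = (-16 + S)/(-65 + f) (J(S, f) = (S - 16)/(f - 65) = (-16 + S)/(-65 + f))
J(2, -4) + 263*s(6) = (-16 + 2)/(-65 - 4) + 263*(-15) = -14/(-69) - 3945 = -1/69*(-14) - 3945 = 14/69 - 3945 = -272191/69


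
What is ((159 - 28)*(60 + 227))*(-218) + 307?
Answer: -8195839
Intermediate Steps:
((159 - 28)*(60 + 227))*(-218) + 307 = (131*287)*(-218) + 307 = 37597*(-218) + 307 = -8196146 + 307 = -8195839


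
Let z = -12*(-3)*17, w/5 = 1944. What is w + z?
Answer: 10332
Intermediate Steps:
w = 9720 (w = 5*1944 = 9720)
z = 612 (z = 36*17 = 612)
w + z = 9720 + 612 = 10332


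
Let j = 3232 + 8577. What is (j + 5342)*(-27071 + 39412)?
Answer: 211660491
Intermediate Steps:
j = 11809
(j + 5342)*(-27071 + 39412) = (11809 + 5342)*(-27071 + 39412) = 17151*12341 = 211660491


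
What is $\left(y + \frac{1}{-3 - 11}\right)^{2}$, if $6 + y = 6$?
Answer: $\frac{1}{196} \approx 0.005102$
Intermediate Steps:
$y = 0$ ($y = -6 + 6 = 0$)
$\left(y + \frac{1}{-3 - 11}\right)^{2} = \left(0 + \frac{1}{-3 - 11}\right)^{2} = \left(0 + \frac{1}{-14}\right)^{2} = \left(0 - \frac{1}{14}\right)^{2} = \left(- \frac{1}{14}\right)^{2} = \frac{1}{196}$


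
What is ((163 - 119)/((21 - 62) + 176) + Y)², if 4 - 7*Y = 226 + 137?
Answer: 2319096649/893025 ≈ 2596.9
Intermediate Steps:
Y = -359/7 (Y = 4/7 - (226 + 137)/7 = 4/7 - ⅐*363 = 4/7 - 363/7 = -359/7 ≈ -51.286)
((163 - 119)/((21 - 62) + 176) + Y)² = ((163 - 119)/((21 - 62) + 176) - 359/7)² = (44/(-41 + 176) - 359/7)² = (44/135 - 359/7)² = (-48157/945)² = 2319096649/893025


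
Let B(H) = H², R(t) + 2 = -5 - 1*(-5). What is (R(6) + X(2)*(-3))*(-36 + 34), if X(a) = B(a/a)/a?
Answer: 7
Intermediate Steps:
R(t) = -2 (R(t) = -2 + (-5 - 1*(-5)) = -2 + (-5 + 5) = -2 + 0 = -2)
X(a) = 1/a (X(a) = (a/a)²/a = 1²/a = 1/a)
(R(6) + X(2)*(-3))*(-36 + 34) = (-2 - 3/2)*(-36 + 34) = (-2 + (½)*(-3))*(-2) = (-2 - 3/2)*(-2) = -7/2*(-2) = 7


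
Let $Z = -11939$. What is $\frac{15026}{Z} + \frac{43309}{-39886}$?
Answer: $- \frac{159484741}{68028422} \approx -2.3444$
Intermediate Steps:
$\frac{15026}{Z} + \frac{43309}{-39886} = \frac{15026}{-11939} + \frac{43309}{-39886} = 15026 \left(- \frac{1}{11939}\right) + 43309 \left(- \frac{1}{39886}\right) = - \frac{15026}{11939} - \frac{6187}{5698} = - \frac{159484741}{68028422}$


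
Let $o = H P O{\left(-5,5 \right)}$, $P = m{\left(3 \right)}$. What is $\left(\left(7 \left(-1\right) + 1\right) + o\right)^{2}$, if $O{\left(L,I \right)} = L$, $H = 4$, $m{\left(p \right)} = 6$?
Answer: $15876$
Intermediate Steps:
$P = 6$
$o = -120$ ($o = 4 \cdot 6 \left(-5\right) = 24 \left(-5\right) = -120$)
$\left(\left(7 \left(-1\right) + 1\right) + o\right)^{2} = \left(\left(7 \left(-1\right) + 1\right) - 120\right)^{2} = \left(\left(-7 + 1\right) - 120\right)^{2} = \left(-6 - 120\right)^{2} = \left(-126\right)^{2} = 15876$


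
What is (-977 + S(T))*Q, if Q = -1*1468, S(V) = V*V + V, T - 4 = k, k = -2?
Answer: 1425428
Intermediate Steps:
T = 2 (T = 4 - 2 = 2)
S(V) = V + V² (S(V) = V² + V = V + V²)
Q = -1468
(-977 + S(T))*Q = (-977 + 2*(1 + 2))*(-1468) = (-977 + 2*3)*(-1468) = (-977 + 6)*(-1468) = -971*(-1468) = 1425428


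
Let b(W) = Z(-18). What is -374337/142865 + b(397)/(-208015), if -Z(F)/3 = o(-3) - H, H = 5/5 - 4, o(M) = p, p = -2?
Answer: -15573456492/5943612595 ≈ -2.6202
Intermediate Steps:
o(M) = -2
H = -3 (H = 5*(1/5) - 4 = 1 - 4 = -3)
Z(F) = -3 (Z(F) = -3*(-2 - 1*(-3)) = -3*(-2 + 3) = -3*1 = -3)
b(W) = -3
-374337/142865 + b(397)/(-208015) = -374337/142865 - 3/(-208015) = -374337*1/142865 - 3*(-1/208015) = -374337/142865 + 3/208015 = -15573456492/5943612595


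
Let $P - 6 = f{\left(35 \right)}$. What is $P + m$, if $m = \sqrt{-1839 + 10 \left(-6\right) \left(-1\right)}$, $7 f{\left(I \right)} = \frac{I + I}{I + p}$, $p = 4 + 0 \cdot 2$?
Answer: $\frac{244}{39} + i \sqrt{1779} \approx 6.2564 + 42.178 i$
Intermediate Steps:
$p = 4$ ($p = 4 + 0 = 4$)
$f{\left(I \right)} = \frac{2 I}{7 \left(4 + I\right)}$ ($f{\left(I \right)} = \frac{\left(I + I\right) \frac{1}{I + 4}}{7} = \frac{2 I \frac{1}{4 + I}}{7} = \frac{2 I}{7 \left(4 + I\right)}$)
$P = \frac{244}{39}$ ($P = 6 + \frac{2}{7} \cdot 35 \frac{1}{4 + 35} = 6 + \frac{2}{7} \cdot 35 \cdot \frac{1}{39} = 6 + \frac{10}{39} = \frac{244}{39} \approx 6.2564$)
$m = i \sqrt{1779}$ ($m = \sqrt{-1839 - -60} = \sqrt{-1839 + 60} = \sqrt{-1779} = i \sqrt{1779} \approx 42.178 i$)
$P + m = \frac{244}{39} + i \sqrt{1779}$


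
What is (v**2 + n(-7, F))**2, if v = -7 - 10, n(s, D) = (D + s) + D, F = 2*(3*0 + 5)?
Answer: 91204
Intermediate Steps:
F = 10 (F = 2*(0 + 5) = 2*5 = 10)
n(s, D) = s + 2*D
v = -17
(v**2 + n(-7, F))**2 = ((-17)**2 + (-7 + 2*10))**2 = (289 + (-7 + 20))**2 = (289 + 13)**2 = 302**2 = 91204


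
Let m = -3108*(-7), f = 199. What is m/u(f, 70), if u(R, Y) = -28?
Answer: -777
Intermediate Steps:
m = 21756
m/u(f, 70) = 21756/(-28) = 21756*(-1/28) = -777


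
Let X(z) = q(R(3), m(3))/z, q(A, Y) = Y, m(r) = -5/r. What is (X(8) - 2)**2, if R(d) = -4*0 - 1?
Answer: 2809/576 ≈ 4.8767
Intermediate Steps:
R(d) = -1 (R(d) = 0 - 1 = -1)
X(z) = -5/(3*z) (X(z) = (-5/3)/z = (-5*1/3)/z = -5/(3*z))
(X(8) - 2)**2 = (-5/3/8 - 2)**2 = (-5/3*1/8 - 2)**2 = (-5/24 - 2)**2 = (-53/24)**2 = 2809/576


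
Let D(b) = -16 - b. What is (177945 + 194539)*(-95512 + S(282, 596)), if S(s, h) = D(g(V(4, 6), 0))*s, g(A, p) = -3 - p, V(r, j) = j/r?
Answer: -36942218152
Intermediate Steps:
S(s, h) = -13*s (S(s, h) = (-16 - (-3 - 1*0))*s = (-16 - (-3 + 0))*s = (-16 - 1*(-3))*s = (-16 + 3)*s = -13*s)
(177945 + 194539)*(-95512 + S(282, 596)) = (177945 + 194539)*(-95512 - 13*282) = 372484*(-95512 - 3666) = 372484*(-99178) = -36942218152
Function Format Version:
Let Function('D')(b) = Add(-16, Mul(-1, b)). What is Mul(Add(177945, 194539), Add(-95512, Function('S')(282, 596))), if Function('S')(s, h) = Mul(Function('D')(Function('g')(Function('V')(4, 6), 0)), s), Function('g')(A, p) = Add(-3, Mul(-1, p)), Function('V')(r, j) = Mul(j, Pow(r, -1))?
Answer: -36942218152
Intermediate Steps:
Function('S')(s, h) = Mul(-13, s) (Function('S')(s, h) = Mul(Add(-16, Mul(-1, Add(-3, Mul(-1, 0)))), s) = Mul(Add(-16, Mul(-1, Add(-3, 0))), s) = Mul(Add(-16, Mul(-1, -3)), s) = Mul(Add(-16, 3), s) = Mul(-13, s))
Mul(Add(177945, 194539), Add(-95512, Function('S')(282, 596))) = Mul(Add(177945, 194539), Add(-95512, Mul(-13, 282))) = Mul(372484, Add(-95512, -3666)) = Mul(372484, -99178) = -36942218152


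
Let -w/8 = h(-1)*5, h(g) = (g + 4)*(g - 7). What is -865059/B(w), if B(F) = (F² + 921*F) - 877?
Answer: -865059/1804883 ≈ -0.47929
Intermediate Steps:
h(g) = (-7 + g)*(4 + g) (h(g) = (4 + g)*(-7 + g) = (-7 + g)*(4 + g))
w = 960 (w = -8*(-28 + (-1)² - 3*(-1))*5 = -8*(-28 + 1 + 3)*5 = -(-192)*5 = -8*(-120) = 960)
B(F) = -877 + F² + 921*F
-865059/B(w) = -865059/(-877 + 960² + 921*960) = -865059/(-877 + 921600 + 884160) = -865059/1804883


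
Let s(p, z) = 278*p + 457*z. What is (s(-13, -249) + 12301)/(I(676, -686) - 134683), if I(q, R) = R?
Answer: 105106/135369 ≈ 0.77644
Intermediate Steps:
(s(-13, -249) + 12301)/(I(676, -686) - 134683) = ((278*(-13) + 457*(-249)) + 12301)/(-686 - 134683) = ((-3614 - 113793) + 12301)/(-135369) = (-117407 + 12301)*(-1/135369) = -105106*(-1/135369) = 105106/135369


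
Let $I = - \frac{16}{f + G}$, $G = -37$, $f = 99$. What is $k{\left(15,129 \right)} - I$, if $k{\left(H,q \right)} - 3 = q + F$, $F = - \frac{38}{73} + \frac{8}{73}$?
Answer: $\frac{298370}{2263} \approx 131.85$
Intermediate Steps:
$I = - \frac{8}{31}$ ($I = - \frac{16}{99 - 37} = - \frac{16}{62} = \left(-16\right) \frac{1}{62} = - \frac{8}{31} \approx -0.25806$)
$F = - \frac{30}{73}$ ($F = \left(-38\right) \frac{1}{73} + 8 \cdot \frac{1}{73} = - \frac{38}{73} + \frac{8}{73} = - \frac{30}{73} \approx -0.41096$)
$k{\left(H,q \right)} = \frac{189}{73} + q$ ($k{\left(H,q \right)} = 3 + \left(q - \frac{30}{73}\right) = 3 + \left(- \frac{30}{73} + q\right) = \frac{189}{73} + q$)
$k{\left(15,129 \right)} - I = \left(\frac{189}{73} + 129\right) - - \frac{8}{31} = \frac{9606}{73} + \frac{8}{31} = \frac{298370}{2263}$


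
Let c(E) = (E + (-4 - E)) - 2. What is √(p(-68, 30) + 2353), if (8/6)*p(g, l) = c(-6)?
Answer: √9394/2 ≈ 48.461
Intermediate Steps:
c(E) = -6 (c(E) = -4 - 2 = -6)
p(g, l) = -9/2 (p(g, l) = (¾)*(-6) = -9/2)
√(p(-68, 30) + 2353) = √(-9/2 + 2353) = √(4697/2) = √9394/2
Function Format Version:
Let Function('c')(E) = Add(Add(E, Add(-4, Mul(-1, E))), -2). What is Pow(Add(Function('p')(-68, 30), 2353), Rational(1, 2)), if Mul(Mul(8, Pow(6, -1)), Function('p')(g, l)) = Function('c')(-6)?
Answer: Mul(Rational(1, 2), Pow(9394, Rational(1, 2))) ≈ 48.461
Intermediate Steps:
Function('c')(E) = -6 (Function('c')(E) = Add(-4, -2) = -6)
Function('p')(g, l) = Rational(-9, 2) (Function('p')(g, l) = Mul(Rational(3, 4), -6) = Rational(-9, 2))
Pow(Add(Function('p')(-68, 30), 2353), Rational(1, 2)) = Pow(Add(Rational(-9, 2), 2353), Rational(1, 2)) = Pow(Rational(4697, 2), Rational(1, 2)) = Mul(Rational(1, 2), Pow(9394, Rational(1, 2)))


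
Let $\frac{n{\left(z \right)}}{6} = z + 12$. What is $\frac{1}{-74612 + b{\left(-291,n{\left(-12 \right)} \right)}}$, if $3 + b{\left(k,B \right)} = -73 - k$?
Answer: $- \frac{1}{74397} \approx -1.3441 \cdot 10^{-5}$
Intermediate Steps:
$n{\left(z \right)} = 72 + 6 z$ ($n{\left(z \right)} = 6 \left(z + 12\right) = 6 \left(12 + z\right) = 72 + 6 z$)
$b{\left(k,B \right)} = -76 - k$ ($b{\left(k,B \right)} = -3 - \left(73 + k\right) = -76 - k$)
$\frac{1}{-74612 + b{\left(-291,n{\left(-12 \right)} \right)}} = \frac{1}{-74612 - -215} = \frac{1}{-74612 + \left(-76 + 291\right)} = \frac{1}{-74612 + 215} = \frac{1}{-74397} = - \frac{1}{74397}$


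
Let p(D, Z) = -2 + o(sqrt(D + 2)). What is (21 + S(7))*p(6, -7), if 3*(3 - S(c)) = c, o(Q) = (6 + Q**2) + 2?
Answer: 910/3 ≈ 303.33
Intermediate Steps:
o(Q) = 8 + Q**2
p(D, Z) = 8 + D (p(D, Z) = -2 + (8 + (sqrt(D + 2))**2) = -2 + (8 + (sqrt(2 + D))**2) = -2 + (8 + (2 + D)) = -2 + (10 + D) = 8 + D)
S(c) = 3 - c/3
(21 + S(7))*p(6, -7) = (21 + (3 - 1/3*7))*(8 + 6) = (21 + (3 - 7/3))*14 = (21 + 2/3)*14 = (65/3)*14 = 910/3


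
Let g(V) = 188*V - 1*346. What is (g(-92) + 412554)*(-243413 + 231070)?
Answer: -4874398816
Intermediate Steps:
g(V) = -346 + 188*V (g(V) = 188*V - 346 = -346 + 188*V)
(g(-92) + 412554)*(-243413 + 231070) = ((-346 + 188*(-92)) + 412554)*(-243413 + 231070) = ((-346 - 17296) + 412554)*(-12343) = (-17642 + 412554)*(-12343) = 394912*(-12343) = -4874398816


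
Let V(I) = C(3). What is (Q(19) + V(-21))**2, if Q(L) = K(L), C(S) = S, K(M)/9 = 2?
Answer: 441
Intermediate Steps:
K(M) = 18 (K(M) = 9*2 = 18)
V(I) = 3
Q(L) = 18
(Q(19) + V(-21))**2 = (18 + 3)**2 = 21**2 = 441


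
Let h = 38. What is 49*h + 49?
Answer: 1911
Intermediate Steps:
49*h + 49 = 49*38 + 49 = 1862 + 49 = 1911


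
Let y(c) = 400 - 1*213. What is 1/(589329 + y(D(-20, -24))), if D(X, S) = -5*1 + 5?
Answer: 1/589516 ≈ 1.6963e-6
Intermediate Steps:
D(X, S) = 0 (D(X, S) = -5 + 5 = 0)
y(c) = 187 (y(c) = 400 - 213 = 187)
1/(589329 + y(D(-20, -24))) = 1/(589329 + 187) = 1/589516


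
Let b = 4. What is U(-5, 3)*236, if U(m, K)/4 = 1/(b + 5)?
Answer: 944/9 ≈ 104.89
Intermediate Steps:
U(m, K) = 4/9 (U(m, K) = 4/(4 + 5) = 4/9)
U(-5, 3)*236 = (4/9)*236 = 944/9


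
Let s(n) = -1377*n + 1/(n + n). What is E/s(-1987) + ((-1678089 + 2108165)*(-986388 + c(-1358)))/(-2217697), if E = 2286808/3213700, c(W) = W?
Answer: 3711038833787476776418823356/19373461344343082020625 ≈ 1.9155e+5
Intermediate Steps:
E = 571702/803425 (E = 2286808*(1/3213700) = 571702/803425 ≈ 0.71158)
s(n) = 1/(2*n) - 1377*n (s(n) = -1377*n + 1/(2*n) = 1/(2*n) - 1377*n)
E/s(-1987) + ((-1678089 + 2108165)*(-986388 + c(-1358)))/(-2217697) = 571702/(803425*((½)/(-1987) - 1377*(-1987))) + ((-1678089 + 2108165)*(-986388 - 1358))/(-2217697) = 571702/(803425*((½)*(-1/1987) + 2736099)) + (430076*(-987746))*(-1/2217697) = 571702/(803425*(-1/3974 + 2736099)) - 424805848696*(-1/2217697) = 571702/(803425*(10873257425/3974)) + 424805848696/2217697 = (571702/803425)*(3974/10873257425) + 424805848696/2217697 = 2271943748/8735846846680625 + 424805848696/2217697 = 3711038833787476776418823356/19373461344343082020625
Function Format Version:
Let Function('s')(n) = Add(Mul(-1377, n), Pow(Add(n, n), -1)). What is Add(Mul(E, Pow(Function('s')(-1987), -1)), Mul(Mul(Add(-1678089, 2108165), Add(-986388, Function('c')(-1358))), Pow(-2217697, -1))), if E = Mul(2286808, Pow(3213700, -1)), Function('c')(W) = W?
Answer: Rational(3711038833787476776418823356, 19373461344343082020625) ≈ 1.9155e+5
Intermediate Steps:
E = Rational(571702, 803425) (E = Mul(2286808, Rational(1, 3213700)) = Rational(571702, 803425) ≈ 0.71158)
Function('s')(n) = Add(Mul(Rational(1, 2), Pow(n, -1)), Mul(-1377, n)) (Function('s')(n) = Add(Mul(-1377, n), Pow(Mul(2, n), -1)) = Add(Mul(-1377, n), Mul(Rational(1, 2), Pow(n, -1))) = Add(Mul(Rational(1, 2), Pow(n, -1)), Mul(-1377, n)))
Add(Mul(E, Pow(Function('s')(-1987), -1)), Mul(Mul(Add(-1678089, 2108165), Add(-986388, Function('c')(-1358))), Pow(-2217697, -1))) = Add(Mul(Rational(571702, 803425), Pow(Add(Mul(Rational(1, 2), Pow(-1987, -1)), Mul(-1377, -1987)), -1)), Mul(Mul(Add(-1678089, 2108165), Add(-986388, -1358)), Pow(-2217697, -1))) = Add(Mul(Rational(571702, 803425), Pow(Add(Mul(Rational(1, 2), Rational(-1, 1987)), 2736099), -1)), Mul(Mul(430076, -987746), Rational(-1, 2217697))) = Add(Mul(Rational(571702, 803425), Pow(Add(Rational(-1, 3974), 2736099), -1)), Mul(-424805848696, Rational(-1, 2217697))) = Add(Mul(Rational(571702, 803425), Pow(Rational(10873257425, 3974), -1)), Rational(424805848696, 2217697)) = Add(Mul(Rational(571702, 803425), Rational(3974, 10873257425)), Rational(424805848696, 2217697)) = Add(Rational(2271943748, 8735846846680625), Rational(424805848696, 2217697)) = Rational(3711038833787476776418823356, 19373461344343082020625)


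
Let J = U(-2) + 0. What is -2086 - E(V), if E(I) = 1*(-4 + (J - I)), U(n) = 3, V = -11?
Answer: -2096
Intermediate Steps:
J = 3 (J = 3 + 0 = 3)
E(I) = -1 - I (E(I) = 1*(-4 + (3 - I)) = 1*(-1 - I) = -1 - I)
-2086 - E(V) = -2086 - (-1 - 1*(-11)) = -2086 - (-1 + 11) = -2086 - 1*10 = -2086 - 10 = -2096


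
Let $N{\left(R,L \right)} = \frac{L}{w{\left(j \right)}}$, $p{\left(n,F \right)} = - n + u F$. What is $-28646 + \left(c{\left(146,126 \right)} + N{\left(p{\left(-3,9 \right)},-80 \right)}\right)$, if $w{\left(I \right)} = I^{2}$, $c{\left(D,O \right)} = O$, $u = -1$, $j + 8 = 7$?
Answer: $-28600$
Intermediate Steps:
$j = -1$ ($j = -8 + 7 = -1$)
$p{\left(n,F \right)} = - F - n$ ($p{\left(n,F \right)} = - n - F = - F - n$)
$N{\left(R,L \right)} = L$ ($N{\left(R,L \right)} = \frac{L}{\left(-1\right)^{2}} = \frac{L}{1} = L 1 = L$)
$-28646 + \left(c{\left(146,126 \right)} + N{\left(p{\left(-3,9 \right)},-80 \right)}\right) = -28646 + \left(126 - 80\right) = -28646 + 46 = -28600$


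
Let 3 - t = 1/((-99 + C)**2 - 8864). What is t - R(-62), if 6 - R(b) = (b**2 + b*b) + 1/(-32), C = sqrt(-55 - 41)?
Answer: (194767848*sqrt(6) + 206817847*I)/(32*(792*sqrt(6) + 841*I)) ≈ 7685.0 - 0.00043488*I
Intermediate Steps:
C = 4*I*sqrt(6) (C = sqrt(-96) = 4*I*sqrt(6) ≈ 9.798*I)
R(b) = 193/32 - 2*b**2 (R(b) = 6 - ((b**2 + b*b) + 1/(-32)) = 6 - ((b**2 + b**2) - 1/32) = 6 - (2*b**2 - 1/32) = 6 - (-1/32 + 2*b**2) = 6 + (1/32 - 2*b**2) = 193/32 - 2*b**2)
t = 3 - 1/(-8864 + (-99 + 4*I*sqrt(6))**2) (t = 3 - 1/((-99 + 4*I*sqrt(6))**2 - 8864) = 3 - 1/(-8864 + (-99 + 4*I*sqrt(6))**2) ≈ 2.9998 - 0.00043392*I)
t - R(-62) = 2*(1188*sqrt(6) + 1261*I)/(792*sqrt(6) + 841*I) - (193/32 - 2*(-62)**2) = 2*(1188*sqrt(6) + 1261*I)/(792*sqrt(6) + 841*I) - (193/32 - 2*3844) = 2*(1188*sqrt(6) + 1261*I)/(792*sqrt(6) + 841*I) - (193/32 - 7688) = 2*(1188*sqrt(6) + 1261*I)/(792*sqrt(6) + 841*I) - 1*(-245823/32) = 2*(1188*sqrt(6) + 1261*I)/(792*sqrt(6) + 841*I) + 245823/32 = 245823/32 + 2*(1188*sqrt(6) + 1261*I)/(792*sqrt(6) + 841*I)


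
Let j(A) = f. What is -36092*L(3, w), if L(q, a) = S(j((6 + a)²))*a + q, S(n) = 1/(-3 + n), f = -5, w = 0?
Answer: -108276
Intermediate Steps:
j(A) = -5
L(q, a) = q - a/8 (L(q, a) = a/(-3 - 5) + q = a/(-8) + q = -a/8 + q = q - a/8)
-36092*L(3, w) = -36092*(3 - ⅛*0) = -36092*(3 + 0) = -36092*3 = -108276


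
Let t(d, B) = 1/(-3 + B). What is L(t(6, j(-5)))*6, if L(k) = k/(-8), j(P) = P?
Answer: 3/32 ≈ 0.093750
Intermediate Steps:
L(k) = -k/8 (L(k) = k*(-1/8) = -k/8)
L(t(6, j(-5)))*6 = -1/(8*(-3 - 5))*6 = -1/8/(-8)*6 = -1/8*(-1/8)*6 = (1/64)*6 = 3/32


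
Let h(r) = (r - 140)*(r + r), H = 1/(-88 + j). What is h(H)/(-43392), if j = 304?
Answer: 30239/1012248576 ≈ 2.9873e-5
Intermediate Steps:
H = 1/216 (H = 1/(-88 + 304) = 1/216 ≈ 0.0046296)
h(r) = 2*r*(-140 + r) (h(r) = (-140 + r)*(2*r) = 2*r*(-140 + r))
h(H)/(-43392) = (2*(1/216)*(-140 + 1/216))/(-43392) = (2*(1/216)*(-30239/216))*(-1/43392) = -30239/23328*(-1/43392) = 30239/1012248576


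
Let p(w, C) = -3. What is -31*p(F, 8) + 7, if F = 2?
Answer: 100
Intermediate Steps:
-31*p(F, 8) + 7 = -31*(-3) + 7 = 93 + 7 = 100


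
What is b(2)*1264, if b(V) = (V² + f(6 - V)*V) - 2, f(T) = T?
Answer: 12640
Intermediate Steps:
b(V) = -2 + V² + V*(6 - V) (b(V) = (V² + (6 - V)*V) - 2 = (V² + V*(6 - V)) - 2 = -2 + V² + V*(6 - V))
b(2)*1264 = (-2 + 6*2)*1264 = (-2 + 12)*1264 = 10*1264 = 12640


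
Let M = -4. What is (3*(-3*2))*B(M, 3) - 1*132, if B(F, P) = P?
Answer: -186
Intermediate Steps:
(3*(-3*2))*B(M, 3) - 1*132 = (3*(-3*2))*3 - 1*132 = (3*(-6))*3 - 132 = -18*3 - 132 = -54 - 132 = -186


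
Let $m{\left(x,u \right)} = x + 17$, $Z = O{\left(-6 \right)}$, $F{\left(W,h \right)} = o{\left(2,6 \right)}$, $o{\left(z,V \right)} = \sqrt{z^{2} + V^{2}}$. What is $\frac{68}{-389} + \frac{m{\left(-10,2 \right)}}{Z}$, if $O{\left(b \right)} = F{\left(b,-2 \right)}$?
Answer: $- \frac{68}{389} + \frac{7 \sqrt{10}}{20} \approx 0.93199$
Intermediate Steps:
$o{\left(z,V \right)} = \sqrt{V^{2} + z^{2}}$
$F{\left(W,h \right)} = 2 \sqrt{10}$ ($F{\left(W,h \right)} = \sqrt{6^{2} + 2^{2}} = \sqrt{36 + 4} = \sqrt{40} = 2 \sqrt{10}$)
$O{\left(b \right)} = 2 \sqrt{10}$
$Z = 2 \sqrt{10} \approx 6.3246$
$m{\left(x,u \right)} = 17 + x$
$\frac{68}{-389} + \frac{m{\left(-10,2 \right)}}{Z} = \frac{68}{-389} + \frac{17 - 10}{2 \sqrt{10}} = 68 \left(- \frac{1}{389}\right) + 7 \frac{\sqrt{10}}{20} = - \frac{68}{389} + \frac{7 \sqrt{10}}{20}$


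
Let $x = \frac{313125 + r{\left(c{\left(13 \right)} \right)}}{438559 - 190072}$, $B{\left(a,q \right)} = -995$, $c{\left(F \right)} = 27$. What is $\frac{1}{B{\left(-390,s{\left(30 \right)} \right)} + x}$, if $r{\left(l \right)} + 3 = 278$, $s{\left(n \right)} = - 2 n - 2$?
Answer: $- \frac{248487}{246931165} \approx -0.0010063$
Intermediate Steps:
$s{\left(n \right)} = -2 - 2 n$
$r{\left(l \right)} = 275$ ($r{\left(l \right)} = -3 + 278 = 275$)
$x = \frac{313400}{248487}$ ($x = \frac{313125 + 275}{438559 - 190072} = \frac{313400}{248487} \approx 1.2612$)
$\frac{1}{B{\left(-390,s{\left(30 \right)} \right)} + x} = \frac{1}{-995 + \frac{313400}{248487}} = \frac{1}{- \frac{246931165}{248487}} = - \frac{248487}{246931165}$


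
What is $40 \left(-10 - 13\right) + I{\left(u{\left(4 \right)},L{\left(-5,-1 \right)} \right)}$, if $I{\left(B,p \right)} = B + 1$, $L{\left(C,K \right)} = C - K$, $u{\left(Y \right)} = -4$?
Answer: $-923$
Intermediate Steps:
$I{\left(B,p \right)} = 1 + B$
$40 \left(-10 - 13\right) + I{\left(u{\left(4 \right)},L{\left(-5,-1 \right)} \right)} = 40 \left(-10 - 13\right) + \left(1 - 4\right) = 40 \left(-10 - 13\right) - 3 = 40 \left(-23\right) - 3 = -920 - 3 = -923$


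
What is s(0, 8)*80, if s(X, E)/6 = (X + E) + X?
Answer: 3840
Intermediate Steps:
s(X, E) = 6*E + 12*X (s(X, E) = 6*((X + E) + X) = 6*((E + X) + X) = 6*(E + 2*X) = 6*E + 12*X)
s(0, 8)*80 = (6*8 + 12*0)*80 = (48 + 0)*80 = 48*80 = 3840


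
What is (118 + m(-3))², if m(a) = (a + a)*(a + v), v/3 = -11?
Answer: 111556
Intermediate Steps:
v = -33 (v = 3*(-11) = -33)
m(a) = 2*a*(-33 + a) (m(a) = (a + a)*(a - 33) = (2*a)*(-33 + a) = 2*a*(-33 + a))
(118 + m(-3))² = (118 + 2*(-3)*(-33 - 3))² = (118 + 2*(-3)*(-36))² = (118 + 216)² = 334² = 111556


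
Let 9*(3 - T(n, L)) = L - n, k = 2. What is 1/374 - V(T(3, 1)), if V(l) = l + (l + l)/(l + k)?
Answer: -704567/158202 ≈ -4.4536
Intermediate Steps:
T(n, L) = 3 - L/9 + n/9 (T(n, L) = 3 - (L - n)/9 = 3 + (-L/9 + n/9) = 3 - L/9 + n/9)
V(l) = l + 2*l/(2 + l) (V(l) = l + (l + l)/(l + 2) = l + (2*l)/(2 + l) = l + 2*l/(2 + l))
1/374 - V(T(3, 1)) = 1/374 - (3 - ⅑*1 + (⅑)*3)*(4 + (3 - ⅑*1 + (⅑)*3))/(2 + (3 - ⅑*1 + (⅑)*3)) = 1/374 - (3 - ⅑ + ⅓)*(4 + (3 - ⅑ + ⅓))/(2 + (3 - ⅑ + ⅓)) = 1/374 - 29*(4 + 29/9)/(9*(2 + 29/9)) = 1/374 - 29*65/(9*47/9*9) = 1/374 - 29*9*65/(9*47*9) = 1/374 - 1*1885/423 = 1/374 - 1885/423 = -704567/158202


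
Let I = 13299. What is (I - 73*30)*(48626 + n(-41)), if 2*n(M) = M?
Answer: 1079916999/2 ≈ 5.3996e+8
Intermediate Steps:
n(M) = M/2
(I - 73*30)*(48626 + n(-41)) = (13299 - 73*30)*(48626 + (½)*(-41)) = (13299 - 2190)*(48626 - 41/2) = 11109*(97211/2) = 1079916999/2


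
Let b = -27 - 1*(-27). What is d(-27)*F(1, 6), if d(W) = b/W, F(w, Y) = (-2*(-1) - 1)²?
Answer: 0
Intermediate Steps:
F(w, Y) = 1 (F(w, Y) = (2 - 1)² = 1² = 1)
b = 0 (b = -27 + 27 = 0)
d(W) = 0 (d(W) = 0/W = 0)
d(-27)*F(1, 6) = 0*1 = 0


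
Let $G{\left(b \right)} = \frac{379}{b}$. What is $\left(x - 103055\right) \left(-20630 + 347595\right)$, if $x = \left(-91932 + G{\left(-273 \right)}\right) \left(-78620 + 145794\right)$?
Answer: $- \frac{551246235929216125}{273} \approx -2.0192 \cdot 10^{15}$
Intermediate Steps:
$x = - \frac{1685920624810}{273}$ ($x = \left(-91932 + \frac{379}{-273}\right) \left(-78620 + 145794\right) = \left(-91932 + 379 \left(- \frac{1}{273}\right)\right) 67174 = \left(-91932 - \frac{379}{273}\right) 67174 = \left(- \frac{25097815}{273}\right) 67174 = - \frac{1685920624810}{273} \approx -6.1755 \cdot 10^{9}$)
$\left(x - 103055\right) \left(-20630 + 347595\right) = \left(- \frac{1685920624810}{273} - 103055\right) \left(-20630 + 347595\right) = \left(- \frac{1685948758825}{273}\right) 326965 = - \frac{551246235929216125}{273}$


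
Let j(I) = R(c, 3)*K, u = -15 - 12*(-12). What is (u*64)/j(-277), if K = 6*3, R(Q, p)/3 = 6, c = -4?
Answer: 688/27 ≈ 25.481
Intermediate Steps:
R(Q, p) = 18 (R(Q, p) = 3*6 = 18)
K = 18
u = 129 (u = -15 + 144 = 129)
j(I) = 324 (j(I) = 18*18 = 324)
(u*64)/j(-277) = (129*64)/324 = 8256*(1/324) = 688/27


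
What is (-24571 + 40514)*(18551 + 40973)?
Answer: 948991132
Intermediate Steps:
(-24571 + 40514)*(18551 + 40973) = 15943*59524 = 948991132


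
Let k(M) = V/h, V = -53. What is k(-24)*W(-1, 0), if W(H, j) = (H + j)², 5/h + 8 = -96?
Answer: 5512/5 ≈ 1102.4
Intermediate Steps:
h = -5/104 (h = 5/(-8 - 96) = 5/(-104) = 5*(-1/104) = -5/104 ≈ -0.048077)
k(M) = 5512/5 (k(M) = -53/(-5/104) = -53*(-104/5) = 5512/5)
k(-24)*W(-1, 0) = 5512*(-1 + 0)²/5 = (5512/5)*(-1)² = (5512/5)*1 = 5512/5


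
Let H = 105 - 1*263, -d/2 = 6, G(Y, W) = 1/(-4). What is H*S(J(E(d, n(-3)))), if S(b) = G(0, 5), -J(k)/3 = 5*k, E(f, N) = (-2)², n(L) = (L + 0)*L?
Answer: 79/2 ≈ 39.500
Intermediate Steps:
G(Y, W) = -¼
n(L) = L² (n(L) = L*L = L²)
d = -12 (d = -2*6 = -12)
E(f, N) = 4
J(k) = -15*k
H = -158 (H = 105 - 263 = -158)
S(b) = -¼
H*S(J(E(d, n(-3)))) = -158*(-¼) = 79/2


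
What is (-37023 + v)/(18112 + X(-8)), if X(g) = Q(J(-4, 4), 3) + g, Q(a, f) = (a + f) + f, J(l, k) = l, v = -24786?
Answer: -5619/1646 ≈ -3.4137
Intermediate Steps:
Q(a, f) = a + 2*f
X(g) = 2 + g (X(g) = (-4 + 2*3) + g = (-4 + 6) + g = 2 + g)
(-37023 + v)/(18112 + X(-8)) = (-37023 - 24786)/(18112 + (2 - 8)) = -61809/(18112 - 6) = -61809/18106 = -61809*1/18106 = -5619/1646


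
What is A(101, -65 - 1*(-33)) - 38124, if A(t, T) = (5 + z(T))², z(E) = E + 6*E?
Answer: 9837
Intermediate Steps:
z(E) = 7*E
A(t, T) = (5 + 7*T)²
A(101, -65 - 1*(-33)) - 38124 = (5 + 7*(-65 - 1*(-33)))² - 38124 = (5 + 7*(-65 + 33))² - 38124 = (5 + 7*(-32))² - 38124 = (5 - 224)² - 38124 = (-219)² - 38124 = 47961 - 38124 = 9837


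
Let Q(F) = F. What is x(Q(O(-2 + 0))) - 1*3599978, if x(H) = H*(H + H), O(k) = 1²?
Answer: -3599976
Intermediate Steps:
O(k) = 1
x(H) = 2*H² (x(H) = H*(2*H) = 2*H²)
x(Q(O(-2 + 0))) - 1*3599978 = 2*1² - 1*3599978 = 2*1 - 3599978 = 2 - 3599978 = -3599976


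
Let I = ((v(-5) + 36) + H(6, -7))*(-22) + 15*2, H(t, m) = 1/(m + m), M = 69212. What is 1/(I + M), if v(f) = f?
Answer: 7/479931 ≈ 1.4585e-5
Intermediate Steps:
H(t, m) = 1/(2*m)
I = -4553/7 (I = ((-5 + 36) + (½)/(-7))*(-22) + 15*2 = (31 + (½)*(-⅐))*(-22) + 30 = (31 - 1/14)*(-22) + 30 = (433/14)*(-22) + 30 = -4763/7 + 30 = -4553/7 ≈ -650.43)
1/(I + M) = 1/(-4553/7 + 69212) = 1/(479931/7) = 7/479931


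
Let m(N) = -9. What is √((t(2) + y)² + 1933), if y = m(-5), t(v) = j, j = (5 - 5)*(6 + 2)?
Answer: √2014 ≈ 44.878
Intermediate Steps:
j = 0 (j = 0*8 = 0)
t(v) = 0
y = -9
√((t(2) + y)² + 1933) = √((0 - 9)² + 1933) = √((-9)² + 1933) = √(81 + 1933) = √2014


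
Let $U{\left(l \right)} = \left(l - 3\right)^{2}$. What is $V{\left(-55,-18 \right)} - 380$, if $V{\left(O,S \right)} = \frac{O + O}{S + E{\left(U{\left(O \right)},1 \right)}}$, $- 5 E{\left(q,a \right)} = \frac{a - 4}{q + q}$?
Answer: $- \frac{20581460}{55047} \approx -373.89$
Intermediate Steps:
$U{\left(l \right)} = \left(-3 + l\right)^{2}$
$E{\left(q,a \right)} = - \frac{-4 + a}{10 q}$ ($E{\left(q,a \right)} = - \frac{\left(a - 4\right) \frac{1}{q + q}}{5} = - \frac{\left(-4 + a\right) \frac{1}{2 q}}{5} = - \frac{\frac{1}{2} \frac{1}{q} \left(-4 + a\right)}{5} = - \frac{-4 + a}{10 q}$)
$V{\left(O,S \right)} = \frac{2 O}{S + \frac{3}{10 \left(-3 + O\right)^{2}}}$ ($V{\left(O,S \right)} = \frac{O + O}{S + \frac{4 - 1}{10 \left(-3 + O\right)^{2}}} = \frac{2 O}{S + \frac{4 - 1}{10 \left(-3 + O\right)^{2}}} = \frac{2 O}{S + \frac{1}{10} \frac{1}{\left(-3 + O\right)^{2}} \cdot 3} = \frac{2 O}{S + \frac{3}{10 \left(-3 + O\right)^{2}}}$)
$V{\left(-55,-18 \right)} - 380 = 20 \left(-55\right) \left(-3 - 55\right)^{2} \frac{1}{3 + 10 \left(-18\right) \left(-3 - 55\right)^{2}} - 380 = 20 \left(-55\right) \left(-58\right)^{2} \frac{1}{3 + 10 \left(-18\right) \left(-58\right)^{2}} - 380 = 20 \left(-55\right) 3364 \frac{1}{3 + 10 \left(-18\right) 3364} - 380 = 20 \left(-55\right) 3364 \frac{1}{3 - 605520} - 380 = 20 \left(-55\right) 3364 \frac{1}{-605517} - 380 = 20 \left(-55\right) 3364 \left(- \frac{1}{605517}\right) - 380 = \frac{336400}{55047} - 380 = - \frac{20581460}{55047}$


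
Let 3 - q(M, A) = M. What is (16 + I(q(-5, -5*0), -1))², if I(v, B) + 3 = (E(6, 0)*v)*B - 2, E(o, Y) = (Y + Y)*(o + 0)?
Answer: 121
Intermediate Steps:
E(o, Y) = 2*Y*o (E(o, Y) = (2*Y)*o = 2*Y*o)
q(M, A) = 3 - M
I(v, B) = -5 (I(v, B) = -3 + (((2*0*6)*v)*B - 2) = -3 + ((0*v)*B - 2) = -3 + (0*B - 2) = -3 + (0 - 2) = -3 - 2 = -5)
(16 + I(q(-5, -5*0), -1))² = (16 - 5)² = 11² = 121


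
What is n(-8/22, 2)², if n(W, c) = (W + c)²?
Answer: 104976/14641 ≈ 7.1700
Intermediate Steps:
n(-8/22, 2)² = ((-8/22 + 2)²)² = ((-8*1/22 + 2)²)² = ((-4/11 + 2)²)² = ((18/11)²)² = (324/121)² = 104976/14641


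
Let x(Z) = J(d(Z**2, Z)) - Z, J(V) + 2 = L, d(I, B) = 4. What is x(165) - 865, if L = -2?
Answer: -1034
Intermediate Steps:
J(V) = -4 (J(V) = -2 - 2 = -4)
x(Z) = -4 - Z
x(165) - 865 = (-4 - 1*165) - 865 = (-4 - 165) - 865 = -169 - 865 = -1034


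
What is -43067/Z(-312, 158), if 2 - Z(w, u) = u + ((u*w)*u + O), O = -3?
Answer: -43067/7788615 ≈ -0.0055295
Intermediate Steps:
Z(w, u) = 5 - u - w*u**2 (Z(w, u) = 2 - (u + ((u*w)*u - 3)) = 2 - (u + (w*u**2 - 3)) = 2 - (u + (-3 + w*u**2)) = 2 - (-3 + u + w*u**2) = 2 + (3 - u - w*u**2) = 5 - u - w*u**2)
-43067/Z(-312, 158) = -43067/(5 - 1*158 - 1*(-312)*158**2) = -43067/(5 - 158 - 1*(-312)*24964) = -43067/(5 - 158 + 7788768) = -43067/7788615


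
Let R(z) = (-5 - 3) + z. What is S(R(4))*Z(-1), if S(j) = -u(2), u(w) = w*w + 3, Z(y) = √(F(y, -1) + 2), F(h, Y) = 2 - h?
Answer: -7*√5 ≈ -15.652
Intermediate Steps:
Z(y) = √(4 - y) (Z(y) = √((2 - y) + 2) = √(4 - y))
u(w) = 3 + w² (u(w) = w² + 3 = 3 + w²)
R(z) = -8 + z
S(j) = -7 (S(j) = -(3 + 2²) = -(3 + 4) = -1*7 = -7)
S(R(4))*Z(-1) = -7*√(4 - 1*(-1)) = -7*√(4 + 1) = -7*√5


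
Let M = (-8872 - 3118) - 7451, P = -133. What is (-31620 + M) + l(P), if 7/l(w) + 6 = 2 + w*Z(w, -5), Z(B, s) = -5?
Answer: -33751314/661 ≈ -51061.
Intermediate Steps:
M = -19441 (M = -11990 - 7451 = -19441)
l(w) = 7/(-4 - 5*w) (l(w) = 7/(-6 + (2 + w*(-5))) = 7/(-6 + (2 - 5*w)) = 7/(-4 - 5*w))
(-31620 + M) + l(P) = (-31620 - 19441) + 7/(-4 - 5*(-133)) = -51061 + 7/(-4 + 665) = -51061 + 7/661 = -33751314/661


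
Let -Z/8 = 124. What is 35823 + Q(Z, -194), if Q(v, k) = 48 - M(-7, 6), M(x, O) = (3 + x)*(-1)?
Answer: 35867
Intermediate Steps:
Z = -992 (Z = -8*124 = -992)
M(x, O) = -3 - x
Q(v, k) = 44 (Q(v, k) = 48 - (-3 - 1*(-7)) = 48 - (-3 + 7) = 48 - 1*4 = 48 - 4 = 44)
35823 + Q(Z, -194) = 35823 + 44 = 35867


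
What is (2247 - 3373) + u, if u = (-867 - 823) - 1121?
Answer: -3937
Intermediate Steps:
u = -2811 (u = -1690 - 1121 = -2811)
(2247 - 3373) + u = (2247 - 3373) - 2811 = -1126 - 2811 = -3937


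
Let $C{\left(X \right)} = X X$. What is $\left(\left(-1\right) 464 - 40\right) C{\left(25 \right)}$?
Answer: $-315000$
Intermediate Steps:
$C{\left(X \right)} = X^{2}$
$\left(\left(-1\right) 464 - 40\right) C{\left(25 \right)} = \left(\left(-1\right) 464 - 40\right) 25^{2} = \left(-464 - 40\right) 625 = \left(-504\right) 625 = -315000$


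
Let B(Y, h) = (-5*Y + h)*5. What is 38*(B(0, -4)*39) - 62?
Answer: -29702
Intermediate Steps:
B(Y, h) = -25*Y + 5*h (B(Y, h) = (h - 5*Y)*5 = -25*Y + 5*h)
38*(B(0, -4)*39) - 62 = 38*((-25*0 + 5*(-4))*39) - 62 = 38*((0 - 20)*39) - 62 = 38*(-20*39) - 62 = 38*(-780) - 62 = -29640 - 62 = -29702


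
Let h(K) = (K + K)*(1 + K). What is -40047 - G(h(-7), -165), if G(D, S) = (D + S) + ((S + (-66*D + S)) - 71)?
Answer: -34021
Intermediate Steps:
h(K) = 2*K*(1 + K) (h(K) = (2*K)*(1 + K) = 2*K*(1 + K))
G(D, S) = -71 - 65*D + 3*S (G(D, S) = (D + S) + ((S + (S - 66*D)) - 71) = (D + S) + ((-66*D + 2*S) - 71) = (D + S) + (-71 - 66*D + 2*S) = -71 - 65*D + 3*S)
-40047 - G(h(-7), -165) = -40047 - (-71 - 130*(-7)*(1 - 7) + 3*(-165)) = -40047 - (-71 - 130*(-7)*(-6) - 495) = -40047 - (-71 - 65*84 - 495) = -40047 - (-71 - 5460 - 495) = -40047 - 1*(-6026) = -40047 + 6026 = -34021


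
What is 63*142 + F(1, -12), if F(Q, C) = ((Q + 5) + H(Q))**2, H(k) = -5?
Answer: 8947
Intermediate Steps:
F(Q, C) = Q**2 (F(Q, C) = ((Q + 5) - 5)**2 = ((5 + Q) - 5)**2 = Q**2)
63*142 + F(1, -12) = 63*142 + 1**2 = 8946 + 1 = 8947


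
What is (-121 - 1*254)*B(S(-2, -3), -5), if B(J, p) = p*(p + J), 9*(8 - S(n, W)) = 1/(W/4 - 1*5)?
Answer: 390625/69 ≈ 5661.2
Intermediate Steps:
S(n, W) = 8 - 1/(9*(-5 + W/4)) (S(n, W) = 8 - 1/(9*(W/4 - 1*5)) = 8 - 1/(9*(W*(¼) - 5)) = 8 - 1/(9*(W/4 - 5)) = 8 - 1/(9*(-5 + W/4)))
B(J, p) = p*(J + p)
(-121 - 1*254)*B(S(-2, -3), -5) = (-121 - 1*254)*(-5*(4*(-361 + 18*(-3))/(9*(-20 - 3)) - 5)) = (-121 - 254)*(-5*((4/9)*(-361 - 54)/(-23) - 5)) = -(-1875)*((4/9)*(-1/23)*(-415) - 5) = -(-1875)*(1660/207 - 5) = -(-1875)*625/207 = -375*(-3125/207) = 390625/69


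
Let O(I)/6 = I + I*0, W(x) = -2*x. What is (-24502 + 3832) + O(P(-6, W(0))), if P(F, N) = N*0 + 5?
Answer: -20640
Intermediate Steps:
P(F, N) = 5 (P(F, N) = 0 + 5 = 5)
O(I) = 6*I (O(I) = 6*(I + I*0) = 6*(I + 0) = 6*I)
(-24502 + 3832) + O(P(-6, W(0))) = (-24502 + 3832) + 6*5 = -20670 + 30 = -20640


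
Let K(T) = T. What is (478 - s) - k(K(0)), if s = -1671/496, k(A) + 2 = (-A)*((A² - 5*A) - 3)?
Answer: 239751/496 ≈ 483.37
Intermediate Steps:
k(A) = -2 - A*(-3 + A² - 5*A) (k(A) = -2 + (-A)*((A² - 5*A) - 3) = -2 + (-A)*(-3 + A² - 5*A) = -2 - A*(-3 + A² - 5*A))
s = -1671/496 (s = -1671*1/496 = -1671/496 ≈ -3.3689)
(478 - s) - k(K(0)) = (478 - 1*(-1671/496)) - (-2 - 1*0³ + 3*0 + 5*0²) = (478 + 1671/496) - (-2 - 1*0 + 0 + 5*0) = 238759/496 - (-2 + 0 + 0 + 0) = 238759/496 - 1*(-2) = 238759/496 + 2 = 239751/496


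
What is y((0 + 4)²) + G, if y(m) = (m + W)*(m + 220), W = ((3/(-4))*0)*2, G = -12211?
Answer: -8435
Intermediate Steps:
W = 0 (W = ((3*(-¼))*0)*2 = -¾*0*2 = 0*2 = 0)
y(m) = m*(220 + m) (y(m) = (m + 0)*(m + 220) = m*(220 + m))
y((0 + 4)²) + G = (0 + 4)²*(220 + (0 + 4)²) - 12211 = 4²*(220 + 4²) - 12211 = 16*(220 + 16) - 12211 = 16*236 - 12211 = 3776 - 12211 = -8435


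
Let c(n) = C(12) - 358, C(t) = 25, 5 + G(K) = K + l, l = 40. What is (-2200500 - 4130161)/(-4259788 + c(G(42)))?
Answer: 6330661/4260121 ≈ 1.4860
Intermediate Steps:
G(K) = 35 + K (G(K) = -5 + (K + 40) = -5 + (40 + K) = 35 + K)
c(n) = -333 (c(n) = 25 - 358 = -333)
(-2200500 - 4130161)/(-4259788 + c(G(42))) = (-2200500 - 4130161)/(-4259788 - 333) = -6330661/(-4260121) = -6330661*(-1/4260121) = 6330661/4260121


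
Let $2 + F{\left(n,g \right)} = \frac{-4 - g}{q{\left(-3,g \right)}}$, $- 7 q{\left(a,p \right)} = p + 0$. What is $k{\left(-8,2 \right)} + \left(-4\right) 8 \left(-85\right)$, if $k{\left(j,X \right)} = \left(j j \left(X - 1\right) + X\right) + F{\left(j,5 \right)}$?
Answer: $\frac{13983}{5} \approx 2796.6$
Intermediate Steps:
$q{\left(a,p \right)} = - \frac{p}{7}$ ($q{\left(a,p \right)} = - \frac{p + 0}{7} = - \frac{p}{7}$)
$F{\left(n,g \right)} = -2 - \frac{7 \left(-4 - g\right)}{g}$ ($F{\left(n,g \right)} = -2 + \frac{-4 - g}{\left(- \frac{1}{7}\right) g} = -2 + \left(-4 - g\right) \left(- \frac{7}{g}\right) = -2 - \frac{7 \left(-4 - g\right)}{g}$)
$k{\left(j,X \right)} = \frac{53}{5} + X + j^{2} \left(-1 + X\right)$ ($k{\left(j,X \right)} = \left(j j \left(X - 1\right) + X\right) + \left(5 + \frac{28}{5}\right) = \left(j^{2} \left(-1 + X\right) + X\right) + \left(5 + 28 \cdot \frac{1}{5}\right) = \left(X + j^{2} \left(-1 + X\right)\right) + \left(5 + \frac{28}{5}\right) = \left(X + j^{2} \left(-1 + X\right)\right) + \frac{53}{5} = \frac{53}{5} + X + j^{2} \left(-1 + X\right)$)
$k{\left(-8,2 \right)} + \left(-4\right) 8 \left(-85\right) = \left(\frac{53}{5} + 2 - \left(-8\right)^{2} + 2 \left(-8\right)^{2}\right) + \left(-4\right) 8 \left(-85\right) = \left(\frac{53}{5} + 2 - 64 + 2 \cdot 64\right) - -2720 = \left(\frac{53}{5} + 2 - 64 + 128\right) + 2720 = \frac{383}{5} + 2720 = \frac{13983}{5}$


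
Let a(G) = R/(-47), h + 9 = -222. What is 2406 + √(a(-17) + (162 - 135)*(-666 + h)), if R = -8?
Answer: 2406 + I*√53499395/47 ≈ 2406.0 + 155.62*I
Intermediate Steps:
h = -231 (h = -9 - 222 = -231)
a(G) = 8/47 (a(G) = -8/(-47) = -8*(-1/47) = 8/47)
2406 + √(a(-17) + (162 - 135)*(-666 + h)) = 2406 + √(8/47 + (162 - 135)*(-666 - 231)) = 2406 + √(8/47 + 27*(-897)) = 2406 + √(8/47 - 24219) = 2406 + √(-1138285/47) = 2406 + I*√53499395/47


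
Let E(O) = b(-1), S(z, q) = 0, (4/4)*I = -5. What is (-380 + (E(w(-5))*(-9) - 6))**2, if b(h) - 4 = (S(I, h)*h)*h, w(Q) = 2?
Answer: 178084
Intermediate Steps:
I = -5
b(h) = 4 (b(h) = 4 + (0*h)*h = 4 + 0*h = 4 + 0 = 4)
E(O) = 4
(-380 + (E(w(-5))*(-9) - 6))**2 = (-380 + (4*(-9) - 6))**2 = (-380 + (-36 - 6))**2 = (-380 - 42)**2 = (-422)**2 = 178084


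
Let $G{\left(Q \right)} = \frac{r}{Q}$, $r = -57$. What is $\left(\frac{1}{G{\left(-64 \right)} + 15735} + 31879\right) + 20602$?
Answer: $\frac{52853457721}{1007097} \approx 52481.0$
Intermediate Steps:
$G{\left(Q \right)} = - \frac{57}{Q}$
$\left(\frac{1}{G{\left(-64 \right)} + 15735} + 31879\right) + 20602 = \left(\frac{1}{- \frac{57}{-64} + 15735} + 31879\right) + 20602 = \left(\frac{1}{\left(-57\right) \left(- \frac{1}{64}\right) + 15735} + 31879\right) + 20602 = \left(\frac{1}{\frac{57}{64} + 15735} + 31879\right) + 20602 = \left(\frac{1}{\frac{1007097}{64}} + 31879\right) + 20602 = \left(\frac{64}{1007097} + 31879\right) + 20602 = \frac{32105245327}{1007097} + 20602 = \frac{52853457721}{1007097}$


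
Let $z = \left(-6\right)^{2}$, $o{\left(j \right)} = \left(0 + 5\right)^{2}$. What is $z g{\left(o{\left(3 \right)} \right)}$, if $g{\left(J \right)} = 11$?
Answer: $396$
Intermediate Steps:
$o{\left(j \right)} = 25$ ($o{\left(j \right)} = 5^{2} = 25$)
$z = 36$
$z g{\left(o{\left(3 \right)} \right)} = 36 \cdot 11 = 396$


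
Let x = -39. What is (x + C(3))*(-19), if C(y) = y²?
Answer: 570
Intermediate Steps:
(x + C(3))*(-19) = (-39 + 3²)*(-19) = (-39 + 9)*(-19) = -30*(-19) = 570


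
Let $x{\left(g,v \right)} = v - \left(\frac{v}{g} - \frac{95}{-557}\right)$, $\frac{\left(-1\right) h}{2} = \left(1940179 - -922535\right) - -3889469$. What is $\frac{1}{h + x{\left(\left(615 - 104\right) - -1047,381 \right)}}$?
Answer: $- \frac{867806}{11718839567137} \approx -7.4052 \cdot 10^{-8}$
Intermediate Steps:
$h = -13504366$ ($h = - 2 \left(\left(1940179 - -922535\right) - -3889469\right) = - 2 \left(\left(1940179 + 922535\right) + 3889469\right) = - 2 \left(2862714 + 3889469\right) = \left(-2\right) 6752183 = -13504366$)
$x{\left(g,v \right)} = - \frac{95}{557} + v - \frac{v}{g}$ ($x{\left(g,v \right)} = v - \left(\frac{v}{g} - - \frac{95}{557}\right) = v - \left(\frac{v}{g} + \frac{95}{557}\right) = v - \left(\frac{95}{557} + \frac{v}{g}\right) = - \frac{95}{557} + v - \frac{v}{g}$)
$\frac{1}{h + x{\left(\left(615 - 104\right) - -1047,381 \right)}} = \frac{1}{-13504366 - \left(- \frac{212122}{557} + \frac{381}{\left(615 - 104\right) - -1047}\right)} = \frac{1}{-13504366 - \left(- \frac{212122}{557} + \frac{381}{511 + 1047}\right)} = \frac{1}{-13504366 - \left(- \frac{212122}{557} + \frac{381}{1558}\right)} = \frac{1}{-13504366 - - \frac{330273859}{867806}} = \frac{1}{-13504366 + \frac{330273859}{867806}} = \frac{1}{- \frac{11718839567137}{867806}} = - \frac{867806}{11718839567137}$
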